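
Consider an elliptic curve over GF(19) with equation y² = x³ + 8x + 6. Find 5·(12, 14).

Write Q = (12, 14).
Double-and-add on 5 = (101)₂. Start with Q = (12, 14) for the leading 1-bit.
double: tangent at (12, 14): λ = (3·12² + 8)/(2·14) ≡ 3/9. 9⁻¹ ≡ 17 (mod 19), so λ ≡ 3·17 ≡ 13.
  x = λ² - 12 - 12 = 169 - 24 ≡ 12; y = λ·(12 - 12) - 14 ≡ 5. → (12, 5)
double: tangent at (12, 5): λ = (3·12² + 8)/(2·5) ≡ 3/10. 10⁻¹ ≡ 2 (mod 19), so λ ≡ 3·2 ≡ 6.
  x = λ² - 12 - 12 = 36 - 24 ≡ 12; y = λ·(12 - 12) - 5 ≡ 14. → (12, 14)
add Q: tangent at (12, 14): λ = (3·12² + 8)/(2·14) ≡ 3/9. 9⁻¹ ≡ 17 (mod 19) since 9·17 = 153 ≡ 1, so λ ≡ 3·17 ≡ 13.
  x = λ² - 12 - 12 = 169 - 24 ≡ 12; y = λ·(12 - 12) - 14 ≡ 5. → (12, 5)

(12, 5)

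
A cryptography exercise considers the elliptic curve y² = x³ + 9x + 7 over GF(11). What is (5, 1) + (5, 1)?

tangent at (5, 1): λ = (3·5² + 9)/(2·1) ≡ 7/2. 2⁻¹ ≡ 6 (mod 11), so λ ≡ 7·6 ≡ 9.
  x = λ² - 5 - 5 = 81 - 10 ≡ 5; y = λ·(5 - 5) - 1 ≡ 10. → (5, 10)

(5, 10)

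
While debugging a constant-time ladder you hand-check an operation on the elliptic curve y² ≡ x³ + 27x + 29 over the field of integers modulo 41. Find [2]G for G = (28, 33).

tangent at (28, 33): λ = (3·28² + 27)/(2·33) ≡ 1/25. 25⁻¹ ≡ 23 (mod 41) since 25·23 = 575 ≡ 1, so λ ≡ 1·23 ≡ 23.
  x = λ² - 28 - 28 = 529 - 56 ≡ 22; y = λ·(28 - 22) - 33 ≡ 23. → (22, 23)

(22, 23)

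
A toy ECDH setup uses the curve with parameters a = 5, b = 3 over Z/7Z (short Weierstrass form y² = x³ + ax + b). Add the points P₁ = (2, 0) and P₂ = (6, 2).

(2, 0) + (6, 2). λ = (2 - 0)/(6 - 2) ≡ 2/4 mod 7. 4⁻¹ ≡ 2 (mod 7), so λ ≡ 4.
  x = λ² - 2 - 6 = 16 - 8 ≡ 1; y = λ·(2 - 1) - 0 ≡ 4. → (1, 4)

(1, 4)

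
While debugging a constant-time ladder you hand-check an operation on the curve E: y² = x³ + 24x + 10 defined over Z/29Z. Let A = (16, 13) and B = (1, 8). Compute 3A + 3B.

First 3A:
Repeated addition: build up to 3A.
2A: tangent at (16, 13): λ = (3·16² + 24)/(2·13) ≡ 9/26. 26⁻¹ ≡ 19 (mod 29), so λ ≡ 9·19 ≡ 26.
  x = λ² - 16 - 16 = 676 - 32 ≡ 6; y = λ·(16 - 6) - 13 ≡ 15. → (6, 15)
3A: (6, 15) + (16, 13). λ = (13 - 15)/(16 - 6) ≡ 27/10 mod 29. 10⁻¹ ≡ 3 (mod 29) since 10·3 = 30 ≡ 1, so λ ≡ 23.
  x = λ² - 6 - 16 = 529 - 22 ≡ 14; y = λ·(6 - 14) - 15 ≡ 4. → (14, 4)
3A = (14, 4).
Next 3B:
Repeated addition: build up to 3B.
2B: tangent at (1, 8): λ = (3·1² + 24)/(2·8) ≡ 27/16. 16⁻¹ ≡ 20 (mod 29), so λ ≡ 27·20 ≡ 18.
  x = λ² - 1 - 1 = 324 - 2 ≡ 3; y = λ·(1 - 3) - 8 ≡ 14. → (3, 14)
3B: (3, 14) + (1, 8). λ = (8 - 14)/(1 - 3) ≡ 23/27 mod 29. 27⁻¹ ≡ 14 (mod 29) since 27·14 = 378 ≡ 1, so λ ≡ 3.
  x = λ² - 3 - 1 = 9 - 4 ≡ 5; y = λ·(3 - 5) - 14 ≡ 9. → (5, 9)
3B = (5, 9).
Finally 3A + 3B:
(14, 4) + (5, 9). λ = (9 - 4)/(5 - 14) ≡ 5/20 mod 29. 20⁻¹ ≡ 16 (mod 29) since 20·16 = 320 ≡ 1, so λ ≡ 22.
  x = λ² - 14 - 5 = 484 - 19 ≡ 1; y = λ·(14 - 1) - 4 ≡ 21. → (1, 21)

(1, 21)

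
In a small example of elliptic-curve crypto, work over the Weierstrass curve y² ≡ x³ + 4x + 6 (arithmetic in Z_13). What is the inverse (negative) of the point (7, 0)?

(7, 0)

-(7, 0) = (7, -0 mod 13) = (7, 0).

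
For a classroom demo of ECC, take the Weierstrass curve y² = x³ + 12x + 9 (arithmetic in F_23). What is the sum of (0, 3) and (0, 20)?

The two points share x = 0 and their y-coordinates satisfy 3 + 20 ≡ 0 (mod 23), so they are inverses. Their sum is O.

O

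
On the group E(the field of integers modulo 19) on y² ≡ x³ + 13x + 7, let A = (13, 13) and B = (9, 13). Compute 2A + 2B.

First 2A:
Repeated addition: build up to 2A.
2A: tangent at (13, 13): λ = (3·13² + 13)/(2·13) ≡ 7/7. 7⁻¹ ≡ 11 (mod 19), so λ ≡ 7·11 ≡ 1.
  x = λ² - 13 - 13 = 1 - 26 ≡ 13; y = λ·(13 - 13) - 13 ≡ 6. → (13, 6)
2A = (13, 6).
Next 2B:
Repeated addition: build up to 2B.
2B: tangent at (9, 13): λ = (3·9² + 13)/(2·13) ≡ 9/7. 7⁻¹ ≡ 11 (mod 19), so λ ≡ 9·11 ≡ 4.
  x = λ² - 9 - 9 = 16 - 18 ≡ 17; y = λ·(9 - 17) - 13 ≡ 12. → (17, 12)
2B = (17, 12).
Finally 2A + 2B:
(13, 6) + (17, 12). λ = (12 - 6)/(17 - 13) ≡ 6/4 mod 19. 4⁻¹ ≡ 5 (mod 19) since 4·5 = 20 ≡ 1, so λ ≡ 11.
  x = λ² - 13 - 17 = 121 - 30 ≡ 15; y = λ·(13 - 15) - 6 ≡ 10. → (15, 10)

(15, 10)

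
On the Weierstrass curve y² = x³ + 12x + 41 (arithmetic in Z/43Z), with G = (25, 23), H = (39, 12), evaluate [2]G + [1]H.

First 2G:
Repeated addition: build up to 2G.
2G: tangent at (25, 23): λ = (3·25² + 12)/(2·23) ≡ 38/3. 3⁻¹ ≡ 29 (mod 43), so λ ≡ 38·29 ≡ 27.
  x = λ² - 25 - 25 = 729 - 50 ≡ 34; y = λ·(25 - 34) - 23 ≡ 35. → (34, 35)
2G = (34, 35).
Finally 2G + H:
(34, 35) + (39, 12). λ = (12 - 35)/(39 - 34) ≡ 20/5 mod 43. 5⁻¹ ≡ 26 (mod 43) since 5·26 = 130 ≡ 1, so λ ≡ 4.
  x = λ² - 34 - 39 = 16 - 73 ≡ 29; y = λ·(34 - 29) - 35 ≡ 28. → (29, 28)

(29, 28)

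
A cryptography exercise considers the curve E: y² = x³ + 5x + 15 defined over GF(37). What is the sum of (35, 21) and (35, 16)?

The two points share x = 35 and their y-coordinates satisfy 21 + 16 ≡ 0 (mod 37), so they are inverses. Their sum is 𝒪.

O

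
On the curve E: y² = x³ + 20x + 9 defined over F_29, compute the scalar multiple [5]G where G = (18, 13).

(12, 11)

Double-and-add on 5 = (101)₂. Start with G = (18, 13) for the leading 1-bit.
double: tangent at (18, 13): λ = (3·18² + 20)/(2·13) ≡ 6/26. 26⁻¹ ≡ 19 (mod 29), so λ ≡ 6·19 ≡ 27.
  x = λ² - 18 - 18 = 729 - 36 ≡ 26; y = λ·(18 - 26) - 13 ≡ 3. → (26, 3)
double: tangent at (26, 3): λ = (3·26² + 20)/(2·3) ≡ 18/6. 6⁻¹ ≡ 5 (mod 29), so λ ≡ 18·5 ≡ 3.
  x = λ² - 26 - 26 = 9 - 52 ≡ 15; y = λ·(26 - 15) - 3 ≡ 1. → (15, 1)
add G: (15, 1) + (18, 13). λ = (13 - 1)/(18 - 15) ≡ 12/3 mod 29. 3⁻¹ ≡ 10 (mod 29) since 3·10 = 30 ≡ 1, so λ ≡ 4.
  x = λ² - 15 - 18 = 16 - 33 ≡ 12; y = λ·(15 - 12) - 1 ≡ 11. → (12, 11)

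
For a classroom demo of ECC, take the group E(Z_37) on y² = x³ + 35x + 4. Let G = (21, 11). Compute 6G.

(23, 10)

Repeated addition: build up to 6G.
2G: tangent at (21, 11): λ = (3·21² + 35)/(2·11) ≡ 26/22. 22⁻¹ ≡ 32 (mod 37) since 22·32 = 704 ≡ 1, so λ ≡ 26·32 ≡ 18.
  x = λ² - 21 - 21 = 324 - 42 ≡ 23; y = λ·(21 - 23) - 11 ≡ 27. → (23, 27)
3G: (23, 27) + (21, 11). λ = (11 - 27)/(21 - 23) ≡ 21/35 mod 37. 35⁻¹ ≡ 18 (mod 37), so λ ≡ 8.
  x = λ² - 23 - 21 = 64 - 44 ≡ 20; y = λ·(23 - 20) - 27 ≡ 34. → (20, 34)
4G: (20, 34) + (21, 11). λ = (11 - 34)/(21 - 20) ≡ 14/1 mod 37. 1⁻¹ ≡ 1 (mod 37), so λ ≡ 14.
  x = λ² - 20 - 21 = 196 - 41 ≡ 7; y = λ·(20 - 7) - 34 ≡ 0. → (7, 0)
5G: (7, 0) + (21, 11). λ = (11 - 0)/(21 - 7) ≡ 11/14 mod 37. 14⁻¹ ≡ 8 (mod 37), so λ ≡ 14.
  x = λ² - 7 - 21 = 196 - 28 ≡ 20; y = λ·(7 - 20) - 0 ≡ 3. → (20, 3)
6G: (20, 3) + (21, 11). λ = (11 - 3)/(21 - 20) ≡ 8/1 mod 37. 1⁻¹ ≡ 1 (mod 37), so λ ≡ 8.
  x = λ² - 20 - 21 = 64 - 41 ≡ 23; y = λ·(20 - 23) - 3 ≡ 10. → (23, 10)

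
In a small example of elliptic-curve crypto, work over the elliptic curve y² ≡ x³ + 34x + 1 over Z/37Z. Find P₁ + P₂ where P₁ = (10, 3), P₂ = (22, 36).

(1, 31)

(10, 3) + (22, 36). λ = (36 - 3)/(22 - 10) ≡ 33/12 mod 37. 12⁻¹ ≡ 34 (mod 37), so λ ≡ 12.
  x = λ² - 10 - 22 = 144 - 32 ≡ 1; y = λ·(10 - 1) - 3 ≡ 31. → (1, 31)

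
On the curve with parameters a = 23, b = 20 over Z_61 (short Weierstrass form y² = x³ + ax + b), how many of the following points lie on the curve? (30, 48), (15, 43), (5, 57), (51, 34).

2

(30, 48): 48² ≡ 47, rhs ≡ 16 → off.
(15, 43): 43² ≡ 19, rhs ≡ 19 → on.
(5, 57): 57² ≡ 16, rhs ≡ 16 → on.
(51, 34): 34² ≡ 58, rhs ≡ 10 → off.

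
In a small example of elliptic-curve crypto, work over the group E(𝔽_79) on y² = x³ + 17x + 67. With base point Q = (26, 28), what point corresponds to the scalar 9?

Repeated addition: build up to 9Q.
2Q: tangent at (26, 28): λ = (3·26² + 17)/(2·28) ≡ 70/56. 56⁻¹ ≡ 24 (mod 79) since 56·24 = 1344 ≡ 1, so λ ≡ 70·24 ≡ 21.
  x = λ² - 26 - 26 = 441 - 52 ≡ 73; y = λ·(26 - 73) - 28 ≡ 12. → (73, 12)
3Q: (73, 12) + (26, 28). λ = (28 - 12)/(26 - 73) ≡ 16/32 mod 79. 32⁻¹ ≡ 42 (mod 79), so λ ≡ 40.
  x = λ² - 73 - 26 = 1600 - 99 ≡ 0; y = λ·(73 - 0) - 12 ≡ 64. → (0, 64)
4Q: (0, 64) + (26, 28). λ = (28 - 64)/(26 - 0) ≡ 43/26 mod 79. 26⁻¹ ≡ 76 (mod 79), so λ ≡ 29.
  x = λ² - 0 - 26 = 841 - 26 ≡ 25; y = λ·(0 - 25) - 64 ≡ 1. → (25, 1)
5Q: (25, 1) + (26, 28). λ = (28 - 1)/(26 - 25) ≡ 27/1 mod 79. 1⁻¹ ≡ 1 (mod 79), so λ ≡ 27.
  x = λ² - 25 - 26 = 729 - 51 ≡ 46; y = λ·(25 - 46) - 1 ≡ 64. → (46, 64)
6Q: (46, 64) + (26, 28). λ = (28 - 64)/(26 - 46) ≡ 43/59 mod 79. 59⁻¹ ≡ 75 (mod 79), so λ ≡ 65.
  x = λ² - 46 - 26 = 4225 - 72 ≡ 45; y = λ·(46 - 45) - 64 ≡ 1. → (45, 1)
7Q: (45, 1) + (26, 28). λ = (28 - 1)/(26 - 45) ≡ 27/60 mod 79. 60⁻¹ ≡ 54 (mod 79), so λ ≡ 36.
  x = λ² - 45 - 26 = 1296 - 71 ≡ 40; y = λ·(45 - 40) - 1 ≡ 21. → (40, 21)
8Q: (40, 21) + (26, 28). λ = (28 - 21)/(26 - 40) ≡ 7/65 mod 79. 65⁻¹ ≡ 62 (mod 79), so λ ≡ 39.
  x = λ² - 40 - 26 = 1521 - 66 ≡ 33; y = λ·(40 - 33) - 21 ≡ 15. → (33, 15)
9Q: (33, 15) + (26, 28). λ = (28 - 15)/(26 - 33) ≡ 13/72 mod 79. 72⁻¹ ≡ 45 (mod 79), so λ ≡ 32.
  x = λ² - 33 - 26 = 1024 - 59 ≡ 17; y = λ·(33 - 17) - 15 ≡ 23. → (17, 23)

(17, 23)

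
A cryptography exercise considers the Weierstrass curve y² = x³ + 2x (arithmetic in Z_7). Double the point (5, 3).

(4, 4)

tangent at (5, 3): λ = (3·5² + 2)/(2·3) ≡ 0/6. 6⁻¹ ≡ 6 (mod 7), so λ ≡ 0·6 ≡ 0.
  x = λ² - 5 - 5 = 0 - 10 ≡ 4; y = λ·(5 - 4) - 3 ≡ 4. → (4, 4)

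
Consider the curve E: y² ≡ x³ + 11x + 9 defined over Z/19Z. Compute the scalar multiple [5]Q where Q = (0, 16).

Double-and-add on 5 = (101)₂. Start with Q = (0, 16) for the leading 1-bit.
double: tangent at (0, 16): λ = (3·0² + 11)/(2·16) ≡ 11/13. 13⁻¹ ≡ 3 (mod 19) since 13·3 = 39 ≡ 1, so λ ≡ 11·3 ≡ 14.
  x = λ² - 0 - 0 = 196 - 0 ≡ 6; y = λ·(0 - 6) - 16 ≡ 14. → (6, 14)
double: tangent at (6, 14): λ = (3·6² + 11)/(2·14) ≡ 5/9. 9⁻¹ ≡ 17 (mod 19) since 9·17 = 153 ≡ 1, so λ ≡ 5·17 ≡ 9.
  x = λ² - 6 - 6 = 81 - 12 ≡ 12; y = λ·(6 - 12) - 14 ≡ 8. → (12, 8)
add Q: (12, 8) + (0, 16). λ = (16 - 8)/(0 - 12) ≡ 8/7 mod 19. 7⁻¹ ≡ 11 (mod 19), so λ ≡ 12.
  x = λ² - 12 - 0 = 144 - 12 ≡ 18; y = λ·(12 - 18) - 8 ≡ 15. → (18, 15)

(18, 15)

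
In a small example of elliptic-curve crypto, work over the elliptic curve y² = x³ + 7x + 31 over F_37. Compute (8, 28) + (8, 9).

The two points share x = 8 and their y-coordinates satisfy 28 + 9 ≡ 0 (mod 37), so they are inverses. Their sum is the point at infinity.

O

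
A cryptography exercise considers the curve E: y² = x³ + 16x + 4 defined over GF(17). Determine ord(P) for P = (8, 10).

9

2P: tangent at (8, 10): λ = (3·8² + 16)/(2·10) ≡ 4/3. 3⁻¹ ≡ 6 (mod 17), so λ ≡ 4·6 ≡ 7.
  x = λ² - 8 - 8 = 49 - 16 ≡ 16; y = λ·(8 - 16) - 10 ≡ 2. → (16, 2)
3P: (16, 2) + (8, 10). λ = (10 - 2)/(8 - 16) ≡ 8/9 mod 17. 9⁻¹ ≡ 2 (mod 17) since 9·2 = 18 ≡ 1, so λ ≡ 16.
  x = λ² - 16 - 8 = 256 - 24 ≡ 11; y = λ·(16 - 11) - 2 ≡ 10. → (11, 10)
4P: (11, 10) + (8, 10). λ = (10 - 10)/(8 - 11) ≡ 0/14 mod 17. 14⁻¹ ≡ 11 (mod 17) since 14·11 = 154 ≡ 1, so λ ≡ 0.
  x = λ² - 11 - 8 = 0 - 19 ≡ 15; y = λ·(11 - 15) - 10 ≡ 7. → (15, 7)
5P: (15, 7) + (8, 10). λ = (10 - 7)/(8 - 15) ≡ 3/10 mod 17. 10⁻¹ ≡ 12 (mod 17) since 10·12 = 120 ≡ 1, so λ ≡ 2.
  x = λ² - 15 - 8 = 4 - 23 ≡ 15; y = λ·(15 - 15) - 7 ≡ 10. → (15, 10)
6P: (15, 10) + (8, 10). λ = (10 - 10)/(8 - 15) ≡ 0/10 mod 17. 10⁻¹ ≡ 12 (mod 17), so λ ≡ 0.
  x = λ² - 15 - 8 = 0 - 23 ≡ 11; y = λ·(15 - 11) - 10 ≡ 7. → (11, 7)
7P: (11, 7) + (8, 10). λ = (10 - 7)/(8 - 11) ≡ 3/14 mod 17. 14⁻¹ ≡ 11 (mod 17), so λ ≡ 16.
  x = λ² - 11 - 8 = 256 - 19 ≡ 16; y = λ·(11 - 16) - 7 ≡ 15. → (16, 15)
8P: (16, 15) + (8, 10). λ = (10 - 15)/(8 - 16) ≡ 12/9 mod 17. 9⁻¹ ≡ 2 (mod 17), so λ ≡ 7.
  x = λ² - 16 - 8 = 49 - 24 ≡ 8; y = λ·(16 - 8) - 15 ≡ 7. → (8, 7)
9P: (8, 7) + (8, 10): same x and y₁ ≡ -y₂, so the sum is ∞.
9P = ∞, so the order is 9.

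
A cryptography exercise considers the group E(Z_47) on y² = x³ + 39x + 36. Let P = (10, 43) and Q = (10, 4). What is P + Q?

The two points share x = 10 and their y-coordinates satisfy 43 + 4 ≡ 0 (mod 47), so they are inverses. Their sum is ∞.

O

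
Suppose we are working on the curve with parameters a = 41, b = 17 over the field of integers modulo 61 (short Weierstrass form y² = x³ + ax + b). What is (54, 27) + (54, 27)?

(17, 25)

tangent at (54, 27): λ = (3·54² + 41)/(2·27) ≡ 5/54. 54⁻¹ ≡ 26 (mod 61), so λ ≡ 5·26 ≡ 8.
  x = λ² - 54 - 54 = 64 - 108 ≡ 17; y = λ·(54 - 17) - 27 ≡ 25. → (17, 25)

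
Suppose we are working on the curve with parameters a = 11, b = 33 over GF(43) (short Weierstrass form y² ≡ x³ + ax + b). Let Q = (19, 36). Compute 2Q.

tangent at (19, 36): λ = (3·19² + 11)/(2·36) ≡ 19/29. 29⁻¹ ≡ 3 (mod 43), so λ ≡ 19·3 ≡ 14.
  x = λ² - 19 - 19 = 196 - 38 ≡ 29; y = λ·(19 - 29) - 36 ≡ 39. → (29, 39)

(29, 39)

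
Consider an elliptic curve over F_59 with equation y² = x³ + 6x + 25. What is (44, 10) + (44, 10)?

tangent at (44, 10): λ = (3·44² + 6)/(2·10) ≡ 32/20. 20⁻¹ ≡ 3 (mod 59), so λ ≡ 32·3 ≡ 37.
  x = λ² - 44 - 44 = 1369 - 88 ≡ 42; y = λ·(44 - 42) - 10 ≡ 5. → (42, 5)

(42, 5)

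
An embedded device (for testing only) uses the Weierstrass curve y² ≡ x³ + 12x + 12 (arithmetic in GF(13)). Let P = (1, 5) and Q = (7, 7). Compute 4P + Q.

First 4P:
Double-and-add on 4 = (100)₂. Start with P = (1, 5) for the leading 1-bit.
double: tangent at (1, 5): λ = (3·1² + 12)/(2·5) ≡ 2/10. 10⁻¹ ≡ 4 (mod 13) since 10·4 = 40 ≡ 1, so λ ≡ 2·4 ≡ 8.
  x = λ² - 1 - 1 = 64 - 2 ≡ 10; y = λ·(1 - 10) - 5 ≡ 1. → (10, 1)
double: tangent at (10, 1): λ = (3·10² + 12)/(2·1) ≡ 0/2. 2⁻¹ ≡ 7 (mod 13) since 2·7 = 14 ≡ 1, so λ ≡ 0·7 ≡ 0.
  x = λ² - 10 - 10 = 0 - 20 ≡ 6; y = λ·(10 - 6) - 1 ≡ 12. → (6, 12)
4P = (6, 12).
Finally 4P + Q:
(6, 12) + (7, 7). λ = (7 - 12)/(7 - 6) ≡ 8/1 mod 13. 1⁻¹ ≡ 1 (mod 13) since 1·1 = 1 ≡ 1, so λ ≡ 8.
  x = λ² - 6 - 7 = 64 - 13 ≡ 12; y = λ·(6 - 12) - 12 ≡ 5. → (12, 5)

(12, 5)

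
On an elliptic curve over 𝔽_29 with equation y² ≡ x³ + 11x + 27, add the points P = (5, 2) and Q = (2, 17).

(5, 2) + (2, 17). λ = (17 - 2)/(2 - 5) ≡ 15/26 mod 29. 26⁻¹ ≡ 19 (mod 29), so λ ≡ 24.
  x = λ² - 5 - 2 = 576 - 7 ≡ 18; y = λ·(5 - 18) - 2 ≡ 5. → (18, 5)

(18, 5)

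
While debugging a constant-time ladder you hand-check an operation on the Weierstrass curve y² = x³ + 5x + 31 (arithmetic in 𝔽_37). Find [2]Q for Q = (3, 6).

tangent at (3, 6): λ = (3·3² + 5)/(2·6) ≡ 32/12. 12⁻¹ ≡ 34 (mod 37), so λ ≡ 32·34 ≡ 15.
  x = λ² - 3 - 3 = 225 - 6 ≡ 34; y = λ·(3 - 34) - 6 ≡ 10. → (34, 10)

(34, 10)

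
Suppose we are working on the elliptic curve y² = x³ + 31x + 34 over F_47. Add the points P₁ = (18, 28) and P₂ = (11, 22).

(36, 17)

(18, 28) + (11, 22). λ = (22 - 28)/(11 - 18) ≡ 41/40 mod 47. 40⁻¹ ≡ 20 (mod 47) since 40·20 = 800 ≡ 1, so λ ≡ 21.
  x = λ² - 18 - 11 = 441 - 29 ≡ 36; y = λ·(18 - 36) - 28 ≡ 17. → (36, 17)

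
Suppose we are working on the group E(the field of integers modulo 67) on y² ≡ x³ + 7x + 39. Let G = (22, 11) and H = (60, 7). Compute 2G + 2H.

(54, 30)

First 2G:
Repeated addition: build up to 2G.
2G: tangent at (22, 11): λ = (3·22² + 7)/(2·11) ≡ 52/22. 22⁻¹ ≡ 64 (mod 67), so λ ≡ 52·64 ≡ 45.
  x = λ² - 22 - 22 = 2025 - 44 ≡ 38; y = λ·(22 - 38) - 11 ≡ 6. → (38, 6)
2G = (38, 6).
Next 2H:
Repeated addition: build up to 2H.
2H: tangent at (60, 7): λ = (3·60² + 7)/(2·7) ≡ 20/14. 14⁻¹ ≡ 24 (mod 67), so λ ≡ 20·24 ≡ 11.
  x = λ² - 60 - 60 = 121 - 120 ≡ 1; y = λ·(60 - 1) - 7 ≡ 39. → (1, 39)
2H = (1, 39).
Finally 2G + 2H:
(38, 6) + (1, 39). λ = (39 - 6)/(1 - 38) ≡ 33/30 mod 67. 30⁻¹ ≡ 38 (mod 67), so λ ≡ 48.
  x = λ² - 38 - 1 = 2304 - 39 ≡ 54; y = λ·(38 - 54) - 6 ≡ 30. → (54, 30)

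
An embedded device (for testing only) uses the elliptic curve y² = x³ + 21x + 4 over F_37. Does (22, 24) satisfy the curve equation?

y² = 24² ≡ 21; x³ + 21x + 4 = 11114 ≡ 14 (mod 37). 21 ≠ 14.

no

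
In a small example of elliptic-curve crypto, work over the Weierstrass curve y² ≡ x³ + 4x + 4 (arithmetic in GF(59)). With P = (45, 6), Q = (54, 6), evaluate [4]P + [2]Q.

First 4P:
Repeated addition: build up to 4P.
2P: tangent at (45, 6): λ = (3·45² + 4)/(2·6) ≡ 2/12. 12⁻¹ ≡ 5 (mod 59) since 12·5 = 60 ≡ 1, so λ ≡ 2·5 ≡ 10.
  x = λ² - 45 - 45 = 100 - 90 ≡ 10; y = λ·(45 - 10) - 6 ≡ 49. → (10, 49)
3P: (10, 49) + (45, 6). λ = (6 - 49)/(45 - 10) ≡ 16/35 mod 59. 35⁻¹ ≡ 27 (mod 59) since 35·27 = 945 ≡ 1, so λ ≡ 19.
  x = λ² - 10 - 45 = 361 - 55 ≡ 11; y = λ·(10 - 11) - 49 ≡ 50. → (11, 50)
4P: (11, 50) + (45, 6). λ = (6 - 50)/(45 - 11) ≡ 15/34 mod 59. 34⁻¹ ≡ 33 (mod 59) since 34·33 = 1122 ≡ 1, so λ ≡ 23.
  x = λ² - 11 - 45 = 529 - 56 ≡ 1; y = λ·(11 - 1) - 50 ≡ 3. → (1, 3)
4P = (1, 3).
Next 2Q:
Repeated addition: build up to 2Q.
2Q: tangent at (54, 6): λ = (3·54² + 4)/(2·6) ≡ 20/12. 12⁻¹ ≡ 5 (mod 59), so λ ≡ 20·5 ≡ 41.
  x = λ² - 54 - 54 = 1681 - 108 ≡ 39; y = λ·(54 - 39) - 6 ≡ 19. → (39, 19)
2Q = (39, 19).
Finally 4P + 2Q:
(1, 3) + (39, 19). λ = (19 - 3)/(39 - 1) ≡ 16/38 mod 59. 38⁻¹ ≡ 14 (mod 59) since 38·14 = 532 ≡ 1, so λ ≡ 47.
  x = λ² - 1 - 39 = 2209 - 40 ≡ 45; y = λ·(1 - 45) - 3 ≡ 53. → (45, 53)

(45, 53)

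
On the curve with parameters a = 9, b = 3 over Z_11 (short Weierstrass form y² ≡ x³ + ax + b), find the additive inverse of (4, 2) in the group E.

(4, 9)

-(4, 2) = (4, -2 mod 11) = (4, 9).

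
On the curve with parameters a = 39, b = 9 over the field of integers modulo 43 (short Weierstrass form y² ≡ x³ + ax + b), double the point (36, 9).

(30, 10)

tangent at (36, 9): λ = (3·36² + 39)/(2·9) ≡ 14/18. 18⁻¹ ≡ 12 (mod 43), so λ ≡ 14·12 ≡ 39.
  x = λ² - 36 - 36 = 1521 - 72 ≡ 30; y = λ·(36 - 30) - 9 ≡ 10. → (30, 10)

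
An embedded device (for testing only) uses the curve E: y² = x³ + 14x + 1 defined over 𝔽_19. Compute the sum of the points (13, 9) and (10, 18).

(13, 9) + (10, 18). λ = (18 - 9)/(10 - 13) ≡ 9/16 mod 19. 16⁻¹ ≡ 6 (mod 19) since 16·6 = 96 ≡ 1, so λ ≡ 16.
  x = λ² - 13 - 10 = 256 - 23 ≡ 5; y = λ·(13 - 5) - 9 ≡ 5. → (5, 5)

(5, 5)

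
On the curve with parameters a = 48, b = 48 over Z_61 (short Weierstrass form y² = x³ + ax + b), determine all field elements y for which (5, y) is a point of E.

13, 48

x³ + 48x + 48 = 413 ≡ 47 (mod 61).
Square roots of 47 mod 61: 13 and 48 (since 13² = 169 ≡ 47).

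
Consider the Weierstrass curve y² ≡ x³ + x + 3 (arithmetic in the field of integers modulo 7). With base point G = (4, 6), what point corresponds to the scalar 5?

(4, 1)

Double-and-add on 5 = (101)₂. Start with G = (4, 6) for the leading 1-bit.
double: tangent at (4, 6): λ = (3·4² + 1)/(2·6) ≡ 0/5. 5⁻¹ ≡ 3 (mod 7), so λ ≡ 0·3 ≡ 0.
  x = λ² - 4 - 4 = 0 - 8 ≡ 6; y = λ·(4 - 6) - 6 ≡ 1. → (6, 1)
double: tangent at (6, 1): λ = (3·6² + 1)/(2·1) ≡ 4/2. 2⁻¹ ≡ 4 (mod 7) since 2·4 = 8 ≡ 1, so λ ≡ 4·4 ≡ 2.
  x = λ² - 6 - 6 = 4 - 12 ≡ 6; y = λ·(6 - 6) - 1 ≡ 6. → (6, 6)
add G: (6, 6) + (4, 6). λ = (6 - 6)/(4 - 6) ≡ 0/5 mod 7. 5⁻¹ ≡ 3 (mod 7), so λ ≡ 0.
  x = λ² - 6 - 4 = 0 - 10 ≡ 4; y = λ·(6 - 4) - 6 ≡ 1. → (4, 1)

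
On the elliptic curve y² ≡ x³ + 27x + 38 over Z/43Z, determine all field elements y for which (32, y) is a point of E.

x³ + 27x + 38 = 33670 ≡ 1 (mod 43).
Square roots of 1 mod 43: 1 and 42 (since 1² = 1 ≡ 1).

1, 42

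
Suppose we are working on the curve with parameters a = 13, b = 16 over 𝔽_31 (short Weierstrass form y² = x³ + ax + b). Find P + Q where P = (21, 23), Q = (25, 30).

(21, 23) + (25, 30). λ = (30 - 23)/(25 - 21) ≡ 7/4 mod 31. 4⁻¹ ≡ 8 (mod 31), so λ ≡ 25.
  x = λ² - 21 - 25 = 625 - 46 ≡ 21; y = λ·(21 - 21) - 23 ≡ 8. → (21, 8)

(21, 8)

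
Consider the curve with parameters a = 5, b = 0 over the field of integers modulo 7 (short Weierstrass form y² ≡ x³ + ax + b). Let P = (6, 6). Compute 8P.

Repeated addition: build up to 8P.
2P: tangent at (6, 6): λ = (3·6² + 5)/(2·6) ≡ 1/5. 5⁻¹ ≡ 3 (mod 7), so λ ≡ 1·3 ≡ 3.
  x = λ² - 6 - 6 = 9 - 12 ≡ 4; y = λ·(6 - 4) - 6 ≡ 0. → (4, 0)
3P: (4, 0) + (6, 6). λ = (6 - 0)/(6 - 4) ≡ 6/2 mod 7. 2⁻¹ ≡ 4 (mod 7), so λ ≡ 3.
  x = λ² - 4 - 6 = 9 - 10 ≡ 6; y = λ·(4 - 6) - 0 ≡ 1. → (6, 1)
4P: (6, 1) + (6, 6): same x and y₁ ≡ -y₂, so the sum is ∞.
5P: ∞ + (6, 6) = (6, 6) (identity).
6P: tangent at (6, 6): λ = (3·6² + 5)/(2·6) ≡ 1/5. 5⁻¹ ≡ 3 (mod 7), so λ ≡ 1·3 ≡ 3.
  x = λ² - 6 - 6 = 9 - 12 ≡ 4; y = λ·(6 - 4) - 6 ≡ 0. → (4, 0)
7P: (4, 0) + (6, 6). λ = (6 - 0)/(6 - 4) ≡ 6/2 mod 7. 2⁻¹ ≡ 4 (mod 7) since 2·4 = 8 ≡ 1, so λ ≡ 3.
  x = λ² - 4 - 6 = 9 - 10 ≡ 6; y = λ·(4 - 6) - 0 ≡ 1. → (6, 1)
8P: (6, 1) + (6, 6): same x and y₁ ≡ -y₂, so the sum is ∞.

O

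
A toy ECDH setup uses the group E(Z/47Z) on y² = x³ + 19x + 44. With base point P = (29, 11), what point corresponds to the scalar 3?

Repeated addition: build up to 3P.
2P: tangent at (29, 11): λ = (3·29² + 19)/(2·11) ≡ 4/22. 22⁻¹ ≡ 15 (mod 47) since 22·15 = 330 ≡ 1, so λ ≡ 4·15 ≡ 13.
  x = λ² - 29 - 29 = 169 - 58 ≡ 17; y = λ·(29 - 17) - 11 ≡ 4. → (17, 4)
3P: (17, 4) + (29, 11). λ = (11 - 4)/(29 - 17) ≡ 7/12 mod 47. 12⁻¹ ≡ 4 (mod 47), so λ ≡ 28.
  x = λ² - 17 - 29 = 784 - 46 ≡ 33; y = λ·(17 - 33) - 4 ≡ 18. → (33, 18)

(33, 18)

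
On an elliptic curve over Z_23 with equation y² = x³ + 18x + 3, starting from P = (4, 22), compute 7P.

(0, 7)

Double-and-add on 7 = (111)₂. Start with P = (4, 22) for the leading 1-bit.
double: tangent at (4, 22): λ = (3·4² + 18)/(2·22) ≡ 20/21. 21⁻¹ ≡ 11 (mod 23), so λ ≡ 20·11 ≡ 13.
  x = λ² - 4 - 4 = 169 - 8 ≡ 0; y = λ·(4 - 0) - 22 ≡ 7. → (0, 7)
add P: (0, 7) + (4, 22). λ = (22 - 7)/(4 - 0) ≡ 15/4 mod 23. 4⁻¹ ≡ 6 (mod 23) since 4·6 = 24 ≡ 1, so λ ≡ 21.
  x = λ² - 0 - 4 = 441 - 4 ≡ 0; y = λ·(0 - 0) - 7 ≡ 16. → (0, 16)
double: tangent at (0, 16): λ = (3·0² + 18)/(2·16) ≡ 18/9. 9⁻¹ ≡ 18 (mod 23) since 9·18 = 162 ≡ 1, so λ ≡ 18·18 ≡ 2.
  x = λ² - 0 - 0 = 4 - 0 ≡ 4; y = λ·(0 - 4) - 16 ≡ 22. → (4, 22)
add P: tangent at (4, 22): λ = (3·4² + 18)/(2·22) ≡ 20/21. 21⁻¹ ≡ 11 (mod 23) since 21·11 = 231 ≡ 1, so λ ≡ 20·11 ≡ 13.
  x = λ² - 4 - 4 = 169 - 8 ≡ 0; y = λ·(4 - 0) - 22 ≡ 7. → (0, 7)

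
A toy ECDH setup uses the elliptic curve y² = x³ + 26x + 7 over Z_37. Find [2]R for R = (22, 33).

tangent at (22, 33): λ = (3·22² + 26)/(2·33) ≡ 35/29. 29⁻¹ ≡ 23 (mod 37), so λ ≡ 35·23 ≡ 28.
  x = λ² - 22 - 22 = 784 - 44 ≡ 0; y = λ·(22 - 0) - 33 ≡ 28. → (0, 28)

(0, 28)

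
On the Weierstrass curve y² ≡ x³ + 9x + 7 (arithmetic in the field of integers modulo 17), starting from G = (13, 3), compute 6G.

(10, 3)

Repeated addition: build up to 6G.
2G: tangent at (13, 3): λ = (3·13² + 9)/(2·3) ≡ 6/6. 6⁻¹ ≡ 3 (mod 17) since 6·3 = 18 ≡ 1, so λ ≡ 6·3 ≡ 1.
  x = λ² - 13 - 13 = 1 - 26 ≡ 9; y = λ·(13 - 9) - 3 ≡ 1. → (9, 1)
3G: (9, 1) + (13, 3). λ = (3 - 1)/(13 - 9) ≡ 2/4 mod 17. 4⁻¹ ≡ 13 (mod 17) since 4·13 = 52 ≡ 1, so λ ≡ 9.
  x = λ² - 9 - 13 = 81 - 22 ≡ 8; y = λ·(9 - 8) - 1 ≡ 8. → (8, 8)
4G: (8, 8) + (13, 3). λ = (3 - 8)/(13 - 8) ≡ 12/5 mod 17. 5⁻¹ ≡ 7 (mod 17), so λ ≡ 16.
  x = λ² - 8 - 13 = 256 - 21 ≡ 14; y = λ·(8 - 14) - 8 ≡ 15. → (14, 15)
5G: (14, 15) + (13, 3). λ = (3 - 15)/(13 - 14) ≡ 5/16 mod 17. 16⁻¹ ≡ 16 (mod 17), so λ ≡ 12.
  x = λ² - 14 - 13 = 144 - 27 ≡ 15; y = λ·(14 - 15) - 15 ≡ 7. → (15, 7)
6G: (15, 7) + (13, 3). λ = (3 - 7)/(13 - 15) ≡ 13/15 mod 17. 15⁻¹ ≡ 8 (mod 17) since 15·8 = 120 ≡ 1, so λ ≡ 2.
  x = λ² - 15 - 13 = 4 - 28 ≡ 10; y = λ·(15 - 10) - 7 ≡ 3. → (10, 3)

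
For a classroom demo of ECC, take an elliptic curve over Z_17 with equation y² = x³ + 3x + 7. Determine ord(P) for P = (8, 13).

7

2P: tangent at (8, 13): λ = (3·8² + 3)/(2·13) ≡ 8/9. 9⁻¹ ≡ 2 (mod 17) since 9·2 = 18 ≡ 1, so λ ≡ 8·2 ≡ 16.
  x = λ² - 8 - 8 = 256 - 16 ≡ 2; y = λ·(8 - 2) - 13 ≡ 15. → (2, 15)
3P: (2, 15) + (8, 13). λ = (13 - 15)/(8 - 2) ≡ 15/6 mod 17. 6⁻¹ ≡ 3 (mod 17) since 6·3 = 18 ≡ 1, so λ ≡ 11.
  x = λ² - 2 - 8 = 121 - 10 ≡ 9; y = λ·(2 - 9) - 15 ≡ 10. → (9, 10)
4P: (9, 10) + (8, 13). λ = (13 - 10)/(8 - 9) ≡ 3/16 mod 17. 16⁻¹ ≡ 16 (mod 17) since 16·16 = 256 ≡ 1, so λ ≡ 14.
  x = λ² - 9 - 8 = 196 - 17 ≡ 9; y = λ·(9 - 9) - 10 ≡ 7. → (9, 7)
5P: (9, 7) + (8, 13). λ = (13 - 7)/(8 - 9) ≡ 6/16 mod 17. 16⁻¹ ≡ 16 (mod 17) since 16·16 = 256 ≡ 1, so λ ≡ 11.
  x = λ² - 9 - 8 = 121 - 17 ≡ 2; y = λ·(9 - 2) - 7 ≡ 2. → (2, 2)
6P: (2, 2) + (8, 13). λ = (13 - 2)/(8 - 2) ≡ 11/6 mod 17. 6⁻¹ ≡ 3 (mod 17) since 6·3 = 18 ≡ 1, so λ ≡ 16.
  x = λ² - 2 - 8 = 256 - 10 ≡ 8; y = λ·(2 - 8) - 2 ≡ 4. → (8, 4)
7P: (8, 4) + (8, 13): same x and y₁ ≡ -y₂, so the sum is ∞.
7P = ∞, so the order is 7.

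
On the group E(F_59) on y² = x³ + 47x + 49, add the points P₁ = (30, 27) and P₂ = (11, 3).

(30, 27) + (11, 3). λ = (3 - 27)/(11 - 30) ≡ 35/40 mod 59. 40⁻¹ ≡ 31 (mod 59) since 40·31 = 1240 ≡ 1, so λ ≡ 23.
  x = λ² - 30 - 11 = 529 - 41 ≡ 16; y = λ·(30 - 16) - 27 ≡ 0. → (16, 0)

(16, 0)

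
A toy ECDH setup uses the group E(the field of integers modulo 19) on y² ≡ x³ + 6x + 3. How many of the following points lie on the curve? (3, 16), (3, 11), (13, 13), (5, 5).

(3, 16): 16² ≡ 9, rhs ≡ 10 → off.
(3, 11): 11² ≡ 7, rhs ≡ 10 → off.
(13, 13): 13² ≡ 17, rhs ≡ 17 → on.
(5, 5): 5² ≡ 6, rhs ≡ 6 → on.

2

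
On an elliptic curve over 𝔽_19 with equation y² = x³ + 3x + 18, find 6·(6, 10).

(5, 14)

Write Q = (6, 10).
Repeated addition: build up to 6Q.
2Q: tangent at (6, 10): λ = (3·6² + 3)/(2·10) ≡ 16/1. 1⁻¹ ≡ 1 (mod 19), so λ ≡ 16·1 ≡ 16.
  x = λ² - 6 - 6 = 256 - 12 ≡ 16; y = λ·(6 - 16) - 10 ≡ 1. → (16, 1)
3Q: (16, 1) + (6, 10). λ = (10 - 1)/(6 - 16) ≡ 9/9 mod 19. 9⁻¹ ≡ 17 (mod 19) since 9·17 = 153 ≡ 1, so λ ≡ 1.
  x = λ² - 16 - 6 = 1 - 22 ≡ 17; y = λ·(16 - 17) - 1 ≡ 17. → (17, 17)
4Q: (17, 17) + (6, 10). λ = (10 - 17)/(6 - 17) ≡ 12/8 mod 19. 8⁻¹ ≡ 12 (mod 19) since 8·12 = 96 ≡ 1, so λ ≡ 11.
  x = λ² - 17 - 6 = 121 - 23 ≡ 3; y = λ·(17 - 3) - 17 ≡ 4. → (3, 4)
5Q: (3, 4) + (6, 10). λ = (10 - 4)/(6 - 3) ≡ 6/3 mod 19. 3⁻¹ ≡ 13 (mod 19), so λ ≡ 2.
  x = λ² - 3 - 6 = 4 - 9 ≡ 14; y = λ·(3 - 14) - 4 ≡ 12. → (14, 12)
6Q: (14, 12) + (6, 10). λ = (10 - 12)/(6 - 14) ≡ 17/11 mod 19. 11⁻¹ ≡ 7 (mod 19), so λ ≡ 5.
  x = λ² - 14 - 6 = 25 - 20 ≡ 5; y = λ·(14 - 5) - 12 ≡ 14. → (5, 14)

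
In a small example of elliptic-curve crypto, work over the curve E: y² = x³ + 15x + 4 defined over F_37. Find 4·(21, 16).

Write P = (21, 16).
Double-and-add on 4 = (100)₂. Start with P = (21, 16) for the leading 1-bit.
double: tangent at (21, 16): λ = (3·21² + 15)/(2·16) ≡ 6/32. 32⁻¹ ≡ 22 (mod 37) since 32·22 = 704 ≡ 1, so λ ≡ 6·22 ≡ 21.
  x = λ² - 21 - 21 = 441 - 42 ≡ 29; y = λ·(21 - 29) - 16 ≡ 1. → (29, 1)
double: tangent at (29, 1): λ = (3·29² + 15)/(2·1) ≡ 22/2. 2⁻¹ ≡ 19 (mod 37) since 2·19 = 38 ≡ 1, so λ ≡ 22·19 ≡ 11.
  x = λ² - 29 - 29 = 121 - 58 ≡ 26; y = λ·(29 - 26) - 1 ≡ 32. → (26, 32)

(26, 32)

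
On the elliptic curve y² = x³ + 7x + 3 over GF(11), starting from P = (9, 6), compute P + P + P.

(0, 5)

Repeated addition: build up to 3P.
2P: tangent at (9, 6): λ = (3·9² + 7)/(2·6) ≡ 8/1. 1⁻¹ ≡ 1 (mod 11), so λ ≡ 8·1 ≡ 8.
  x = λ² - 9 - 9 = 64 - 18 ≡ 2; y = λ·(9 - 2) - 6 ≡ 6. → (2, 6)
3P: (2, 6) + (9, 6). λ = (6 - 6)/(9 - 2) ≡ 0/7 mod 11. 7⁻¹ ≡ 8 (mod 11) since 7·8 = 56 ≡ 1, so λ ≡ 0.
  x = λ² - 2 - 9 = 0 - 11 ≡ 0; y = λ·(2 - 0) - 6 ≡ 5. → (0, 5)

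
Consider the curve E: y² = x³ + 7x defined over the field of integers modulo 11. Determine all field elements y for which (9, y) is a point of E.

x³ + 7x + 0 = 792 ≡ 0 (mod 11).
Only y = 0 satisfies y² ≡ 0.

0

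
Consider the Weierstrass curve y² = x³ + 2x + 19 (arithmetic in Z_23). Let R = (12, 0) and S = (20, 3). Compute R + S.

(12, 0) + (20, 3). λ = (3 - 0)/(20 - 12) ≡ 3/8 mod 23. 8⁻¹ ≡ 3 (mod 23) since 8·3 = 24 ≡ 1, so λ ≡ 9.
  x = λ² - 12 - 20 = 81 - 32 ≡ 3; y = λ·(12 - 3) - 0 ≡ 12. → (3, 12)

(3, 12)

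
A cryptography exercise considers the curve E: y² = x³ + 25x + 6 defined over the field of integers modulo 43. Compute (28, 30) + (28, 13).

O

The two points share x = 28 and their y-coordinates satisfy 30 + 13 ≡ 0 (mod 43), so they are inverses. Their sum is the point at infinity.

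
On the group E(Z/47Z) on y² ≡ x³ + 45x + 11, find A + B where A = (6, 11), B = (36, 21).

(6, 11) + (36, 21). λ = (21 - 11)/(36 - 6) ≡ 10/30 mod 47. 30⁻¹ ≡ 11 (mod 47), so λ ≡ 16.
  x = λ² - 6 - 36 = 256 - 42 ≡ 26; y = λ·(6 - 26) - 11 ≡ 45. → (26, 45)

(26, 45)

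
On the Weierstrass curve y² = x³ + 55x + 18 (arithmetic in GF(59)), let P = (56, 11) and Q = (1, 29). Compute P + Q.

(37, 45)

(56, 11) + (1, 29). λ = (29 - 11)/(1 - 56) ≡ 18/4 mod 59. 4⁻¹ ≡ 15 (mod 59) since 4·15 = 60 ≡ 1, so λ ≡ 34.
  x = λ² - 56 - 1 = 1156 - 57 ≡ 37; y = λ·(56 - 37) - 11 ≡ 45. → (37, 45)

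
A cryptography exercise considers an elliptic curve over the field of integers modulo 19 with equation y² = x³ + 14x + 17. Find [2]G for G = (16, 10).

(15, 12)

tangent at (16, 10): λ = (3·16² + 14)/(2·10) ≡ 3/1. 1⁻¹ ≡ 1 (mod 19), so λ ≡ 3·1 ≡ 3.
  x = λ² - 16 - 16 = 9 - 32 ≡ 15; y = λ·(16 - 15) - 10 ≡ 12. → (15, 12)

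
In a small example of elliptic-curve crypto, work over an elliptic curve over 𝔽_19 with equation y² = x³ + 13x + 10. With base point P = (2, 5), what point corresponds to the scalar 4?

Double-and-add on 4 = (100)₂. Start with P = (2, 5) for the leading 1-bit.
double: tangent at (2, 5): λ = (3·2² + 13)/(2·5) ≡ 6/10. 10⁻¹ ≡ 2 (mod 19), so λ ≡ 6·2 ≡ 12.
  x = λ² - 2 - 2 = 144 - 4 ≡ 7; y = λ·(2 - 7) - 5 ≡ 11. → (7, 11)
double: tangent at (7, 11): λ = (3·7² + 13)/(2·11) ≡ 8/3. 3⁻¹ ≡ 13 (mod 19) since 3·13 = 39 ≡ 1, so λ ≡ 8·13 ≡ 9.
  x = λ² - 7 - 7 = 81 - 14 ≡ 10; y = λ·(7 - 10) - 11 ≡ 0. → (10, 0)

(10, 0)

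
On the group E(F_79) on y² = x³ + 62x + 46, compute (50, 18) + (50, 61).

The two points share x = 50 and their y-coordinates satisfy 18 + 61 ≡ 0 (mod 79), so they are inverses. Their sum is O.

O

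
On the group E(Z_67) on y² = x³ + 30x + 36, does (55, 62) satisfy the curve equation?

yes

y² = 62² ≡ 25; x³ + 30x + 36 = 168061 ≡ 25 (mod 67). 25 = 25.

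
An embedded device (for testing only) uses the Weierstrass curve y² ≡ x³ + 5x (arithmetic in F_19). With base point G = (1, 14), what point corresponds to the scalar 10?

Double-and-add on 10 = (1010)₂. Start with G = (1, 14) for the leading 1-bit.
double: tangent at (1, 14): λ = (3·1² + 5)/(2·14) ≡ 8/9. 9⁻¹ ≡ 17 (mod 19), so λ ≡ 8·17 ≡ 3.
  x = λ² - 1 - 1 = 9 - 2 ≡ 7; y = λ·(1 - 7) - 14 ≡ 6. → (7, 6)
double: tangent at (7, 6): λ = (3·7² + 5)/(2·6) ≡ 0/12. 12⁻¹ ≡ 8 (mod 19) since 12·8 = 96 ≡ 1, so λ ≡ 0·8 ≡ 0.
  x = λ² - 7 - 7 = 0 - 14 ≡ 5; y = λ·(7 - 5) - 6 ≡ 13. → (5, 13)
add G: (5, 13) + (1, 14). λ = (14 - 13)/(1 - 5) ≡ 1/15 mod 19. 15⁻¹ ≡ 14 (mod 19), so λ ≡ 14.
  x = λ² - 5 - 1 = 196 - 6 ≡ 0; y = λ·(5 - 0) - 13 ≡ 0. → (0, 0)
double: (0, 0) + (0, 0): same x and y₁ ≡ -y₂, so the sum is ∞.

O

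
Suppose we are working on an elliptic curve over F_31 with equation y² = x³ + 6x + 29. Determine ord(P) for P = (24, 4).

12

2P: tangent at (24, 4): λ = (3·24² + 6)/(2·4) ≡ 29/8. 8⁻¹ ≡ 4 (mod 31) since 8·4 = 32 ≡ 1, so λ ≡ 29·4 ≡ 23.
  x = λ² - 24 - 24 = 529 - 48 ≡ 16; y = λ·(24 - 16) - 4 ≡ 25. → (16, 25)
3P: (16, 25) + (24, 4). λ = (4 - 25)/(24 - 16) ≡ 10/8 mod 31. 8⁻¹ ≡ 4 (mod 31), so λ ≡ 9.
  x = λ² - 16 - 24 = 81 - 40 ≡ 10; y = λ·(16 - 10) - 25 ≡ 29. → (10, 29)
4P: (10, 29) + (24, 4). λ = (4 - 29)/(24 - 10) ≡ 6/14 mod 31. 14⁻¹ ≡ 20 (mod 31) since 14·20 = 280 ≡ 1, so λ ≡ 27.
  x = λ² - 10 - 24 = 729 - 34 ≡ 13; y = λ·(10 - 13) - 29 ≡ 14. → (13, 14)
5P: (13, 14) + (24, 4). λ = (4 - 14)/(24 - 13) ≡ 21/11 mod 31. 11⁻¹ ≡ 17 (mod 31), so λ ≡ 16.
  x = λ² - 13 - 24 = 256 - 37 ≡ 2; y = λ·(13 - 2) - 14 ≡ 7. → (2, 7)
6P: (2, 7) + (24, 4). λ = (4 - 7)/(24 - 2) ≡ 28/22 mod 31. 22⁻¹ ≡ 24 (mod 31), so λ ≡ 21.
  x = λ² - 2 - 24 = 441 - 26 ≡ 12; y = λ·(2 - 12) - 7 ≡ 0. → (12, 0)
7P: (12, 0) + (24, 4). λ = (4 - 0)/(24 - 12) ≡ 4/12 mod 31. 12⁻¹ ≡ 13 (mod 31), so λ ≡ 21.
  x = λ² - 12 - 24 = 441 - 36 ≡ 2; y = λ·(12 - 2) - 0 ≡ 24. → (2, 24)
8P: (2, 24) + (24, 4). λ = (4 - 24)/(24 - 2) ≡ 11/22 mod 31. 22⁻¹ ≡ 24 (mod 31), so λ ≡ 16.
  x = λ² - 2 - 24 = 256 - 26 ≡ 13; y = λ·(2 - 13) - 24 ≡ 17. → (13, 17)
9P: (13, 17) + (24, 4). λ = (4 - 17)/(24 - 13) ≡ 18/11 mod 31. 11⁻¹ ≡ 17 (mod 31), so λ ≡ 27.
  x = λ² - 13 - 24 = 729 - 37 ≡ 10; y = λ·(13 - 10) - 17 ≡ 2. → (10, 2)
10P: (10, 2) + (24, 4). λ = (4 - 2)/(24 - 10) ≡ 2/14 mod 31. 14⁻¹ ≡ 20 (mod 31) since 14·20 = 280 ≡ 1, so λ ≡ 9.
  x = λ² - 10 - 24 = 81 - 34 ≡ 16; y = λ·(10 - 16) - 2 ≡ 6. → (16, 6)
11P: (16, 6) + (24, 4). λ = (4 - 6)/(24 - 16) ≡ 29/8 mod 31. 8⁻¹ ≡ 4 (mod 31) since 8·4 = 32 ≡ 1, so λ ≡ 23.
  x = λ² - 16 - 24 = 529 - 40 ≡ 24; y = λ·(16 - 24) - 6 ≡ 27. → (24, 27)
12P: (24, 27) + (24, 4): same x and y₁ ≡ -y₂, so the sum is O.
12P = O, so the order is 12.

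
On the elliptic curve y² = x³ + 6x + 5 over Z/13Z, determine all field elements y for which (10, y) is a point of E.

5, 8

x³ + 6x + 5 = 1065 ≡ 12 (mod 13).
Square roots of 12 mod 13: 5 and 8 (since 5² = 25 ≡ 12).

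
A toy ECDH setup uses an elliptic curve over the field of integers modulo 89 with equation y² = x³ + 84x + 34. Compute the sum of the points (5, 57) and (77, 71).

(5, 57) + (77, 71). λ = (71 - 57)/(77 - 5) ≡ 14/72 mod 89. 72⁻¹ ≡ 68 (mod 89), so λ ≡ 62.
  x = λ² - 5 - 77 = 3844 - 82 ≡ 24; y = λ·(5 - 24) - 57 ≡ 11. → (24, 11)

(24, 11)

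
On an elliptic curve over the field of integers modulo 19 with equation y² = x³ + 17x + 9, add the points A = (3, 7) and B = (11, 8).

(16, 8)

(3, 7) + (11, 8). λ = (8 - 7)/(11 - 3) ≡ 1/8 mod 19. 8⁻¹ ≡ 12 (mod 19) since 8·12 = 96 ≡ 1, so λ ≡ 12.
  x = λ² - 3 - 11 = 144 - 14 ≡ 16; y = λ·(3 - 16) - 7 ≡ 8. → (16, 8)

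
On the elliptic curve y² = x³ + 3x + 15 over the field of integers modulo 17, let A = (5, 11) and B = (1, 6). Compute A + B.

(3, 0)

(5, 11) + (1, 6). λ = (6 - 11)/(1 - 5) ≡ 12/13 mod 17. 13⁻¹ ≡ 4 (mod 17), so λ ≡ 14.
  x = λ² - 5 - 1 = 196 - 6 ≡ 3; y = λ·(5 - 3) - 11 ≡ 0. → (3, 0)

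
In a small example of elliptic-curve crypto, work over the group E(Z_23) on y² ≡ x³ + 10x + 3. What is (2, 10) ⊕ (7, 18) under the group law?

(0, 7)

(2, 10) + (7, 18). λ = (18 - 10)/(7 - 2) ≡ 8/5 mod 23. 5⁻¹ ≡ 14 (mod 23) since 5·14 = 70 ≡ 1, so λ ≡ 20.
  x = λ² - 2 - 7 = 400 - 9 ≡ 0; y = λ·(2 - 0) - 10 ≡ 7. → (0, 7)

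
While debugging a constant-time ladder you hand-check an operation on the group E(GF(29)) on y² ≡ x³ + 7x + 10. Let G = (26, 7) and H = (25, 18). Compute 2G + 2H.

(10, 23)

First 2G:
Repeated addition: build up to 2G.
2G: tangent at (26, 7): λ = (3·26² + 7)/(2·7) ≡ 5/14. 14⁻¹ ≡ 27 (mod 29), so λ ≡ 5·27 ≡ 19.
  x = λ² - 26 - 26 = 361 - 52 ≡ 19; y = λ·(26 - 19) - 7 ≡ 10. → (19, 10)
2G = (19, 10).
Next 2H:
Repeated addition: build up to 2H.
2H: tangent at (25, 18): λ = (3·25² + 7)/(2·18) ≡ 26/7. 7⁻¹ ≡ 25 (mod 29) since 7·25 = 175 ≡ 1, so λ ≡ 26·25 ≡ 12.
  x = λ² - 25 - 25 = 144 - 50 ≡ 7; y = λ·(25 - 7) - 18 ≡ 24. → (7, 24)
2H = (7, 24).
Finally 2G + 2H:
(19, 10) + (7, 24). λ = (24 - 10)/(7 - 19) ≡ 14/17 mod 29. 17⁻¹ ≡ 12 (mod 29) since 17·12 = 204 ≡ 1, so λ ≡ 23.
  x = λ² - 19 - 7 = 529 - 26 ≡ 10; y = λ·(19 - 10) - 10 ≡ 23. → (10, 23)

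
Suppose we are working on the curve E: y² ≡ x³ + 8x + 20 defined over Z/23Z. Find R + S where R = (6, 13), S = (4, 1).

(3, 5)

(6, 13) + (4, 1). λ = (1 - 13)/(4 - 6) ≡ 11/21 mod 23. 21⁻¹ ≡ 11 (mod 23) since 21·11 = 231 ≡ 1, so λ ≡ 6.
  x = λ² - 6 - 4 = 36 - 10 ≡ 3; y = λ·(6 - 3) - 13 ≡ 5. → (3, 5)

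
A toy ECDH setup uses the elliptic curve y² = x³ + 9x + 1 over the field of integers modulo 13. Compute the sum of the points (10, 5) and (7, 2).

(10, 5) + (7, 2). λ = (2 - 5)/(7 - 10) ≡ 10/10 mod 13. 10⁻¹ ≡ 4 (mod 13) since 10·4 = 40 ≡ 1, so λ ≡ 1.
  x = λ² - 10 - 7 = 1 - 17 ≡ 10; y = λ·(10 - 10) - 5 ≡ 8. → (10, 8)

(10, 8)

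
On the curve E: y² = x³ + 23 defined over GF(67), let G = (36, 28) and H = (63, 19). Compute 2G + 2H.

First 2G:
Repeated addition: build up to 2G.
2G: tangent at (36, 28): λ = (3·36² + 0)/(2·28) ≡ 2/56. 56⁻¹ ≡ 6 (mod 67), so λ ≡ 2·6 ≡ 12.
  x = λ² - 36 - 36 = 144 - 72 ≡ 5; y = λ·(36 - 5) - 28 ≡ 9. → (5, 9)
2G = (5, 9).
Next 2H:
Repeated addition: build up to 2H.
2H: tangent at (63, 19): λ = (3·63² + 0)/(2·19) ≡ 48/38. 38⁻¹ ≡ 30 (mod 67) since 38·30 = 1140 ≡ 1, so λ ≡ 48·30 ≡ 33.
  x = λ² - 63 - 63 = 1089 - 126 ≡ 25; y = λ·(63 - 25) - 19 ≡ 29. → (25, 29)
2H = (25, 29).
Finally 2G + 2H:
(5, 9) + (25, 29). λ = (29 - 9)/(25 - 5) ≡ 20/20 mod 67. 20⁻¹ ≡ 57 (mod 67), so λ ≡ 1.
  x = λ² - 5 - 25 = 1 - 30 ≡ 38; y = λ·(5 - 38) - 9 ≡ 25. → (38, 25)

(38, 25)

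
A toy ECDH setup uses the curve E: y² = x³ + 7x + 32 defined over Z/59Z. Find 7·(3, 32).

Write P = (3, 32).
Repeated addition: build up to 7P.
2P: tangent at (3, 32): λ = (3·3² + 7)/(2·32) ≡ 34/5. 5⁻¹ ≡ 12 (mod 59) since 5·12 = 60 ≡ 1, so λ ≡ 34·12 ≡ 54.
  x = λ² - 3 - 3 = 2916 - 6 ≡ 19; y = λ·(3 - 19) - 32 ≡ 48. → (19, 48)
3P: (19, 48) + (3, 32). λ = (32 - 48)/(3 - 19) ≡ 43/43 mod 59. 43⁻¹ ≡ 11 (mod 59) since 43·11 = 473 ≡ 1, so λ ≡ 1.
  x = λ² - 19 - 3 = 1 - 22 ≡ 38; y = λ·(19 - 38) - 48 ≡ 51. → (38, 51)
4P: (38, 51) + (3, 32). λ = (32 - 51)/(3 - 38) ≡ 40/24 mod 59. 24⁻¹ ≡ 32 (mod 59), so λ ≡ 41.
  x = λ² - 38 - 3 = 1681 - 41 ≡ 47; y = λ·(38 - 47) - 51 ≡ 52. → (47, 52)
5P: (47, 52) + (3, 32). λ = (32 - 52)/(3 - 47) ≡ 39/15 mod 59. 15⁻¹ ≡ 4 (mod 59), so λ ≡ 38.
  x = λ² - 47 - 3 = 1444 - 50 ≡ 37; y = λ·(47 - 37) - 52 ≡ 33. → (37, 33)
6P: (37, 33) + (3, 32). λ = (32 - 33)/(3 - 37) ≡ 58/25 mod 59. 25⁻¹ ≡ 26 (mod 59) since 25·26 = 650 ≡ 1, so λ ≡ 33.
  x = λ² - 37 - 3 = 1089 - 40 ≡ 46; y = λ·(37 - 46) - 33 ≡ 24. → (46, 24)
7P: (46, 24) + (3, 32). λ = (32 - 24)/(3 - 46) ≡ 8/16 mod 59. 16⁻¹ ≡ 48 (mod 59) since 16·48 = 768 ≡ 1, so λ ≡ 30.
  x = λ² - 46 - 3 = 900 - 49 ≡ 25; y = λ·(46 - 25) - 24 ≡ 16. → (25, 16)

(25, 16)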